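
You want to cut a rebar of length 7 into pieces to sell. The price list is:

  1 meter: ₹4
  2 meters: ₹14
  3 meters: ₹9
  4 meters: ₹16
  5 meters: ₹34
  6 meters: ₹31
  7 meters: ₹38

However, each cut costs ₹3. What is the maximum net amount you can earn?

Let net[k] be the best obtainable value from length k. For each k, try every first piece i and keep the best of price[i] + net[k−i] minus the 3 cut fee when i<k.
net[1] = 4
net[2] = max(4+4-3, 14+0) = 14
net[3] = max(4+14-3, 14+4-3, 9+0) = 15
net[4] = max(4+15-3, 14+14-3, 9+4-3, 16+0) = 25
net[5] = max(4+25-3, 14+15-3, 9+14-3, 16+4-3, 34+0) = 34
net[6] = max(4+34-3, 14+25-3, 9+15-3, 16+14-3, 34+4-3, 31+0) = 36
net[7] = max(4+36-3, 14+34-3, 9+25-3, …, 31+4-3, 38+0) = 45
One optimal plan: pieces 5 + 2 (1 cut) → ₹48 − ₹3 = ₹45.

45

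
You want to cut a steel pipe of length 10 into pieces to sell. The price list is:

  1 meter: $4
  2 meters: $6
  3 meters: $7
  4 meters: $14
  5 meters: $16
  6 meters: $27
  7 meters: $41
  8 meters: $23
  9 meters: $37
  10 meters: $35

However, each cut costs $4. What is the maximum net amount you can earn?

Build r[k] bottom-up: r[k] = max over allowed piece i of (p[i] + r[k−i]) − 4 per cut.
r[1] = 4
r[2] = 6
r[3] = 7
r[4] = 14
r[5] = 16
r[6] = 27
r[7] = 41
r[8] = 41  (first piece 1, then r[7]=41)
r[9] = 43  (first piece 2, then r[7]=41)
r[10] = 44  (first piece 3, then r[7]=41)
One optimal plan: pieces 7 + 3 (1 cut) → $48 − $4 = $44.

44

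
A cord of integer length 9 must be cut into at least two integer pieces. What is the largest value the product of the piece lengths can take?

27

Define prod[k] = max over 1≤i<k of i · max(k−i, prod[k−i]); the inner max lets the remainder stay uncut if that's better.
prod[2] = 1·max(1,0) = 1·1 = 1
prod[3] = 1·max(2,1) = 1·2 = 2
prod[4] = 2·max(2,1) = 2·2 = 4
prod[5] = 2·max(3,2) = 2·3 = 6
prod[6] = 3·max(3,2) = 3·3 = 9
prod[7] = 2·max(5,6) = 2·6 = 12
prod[8] = 2·max(6,9) = 2·9 = 18
prod[9] = 3·max(6,9) = 3·9 = 27
One optimal split: 3 + 3 + 3; product 3·3·3 = 27.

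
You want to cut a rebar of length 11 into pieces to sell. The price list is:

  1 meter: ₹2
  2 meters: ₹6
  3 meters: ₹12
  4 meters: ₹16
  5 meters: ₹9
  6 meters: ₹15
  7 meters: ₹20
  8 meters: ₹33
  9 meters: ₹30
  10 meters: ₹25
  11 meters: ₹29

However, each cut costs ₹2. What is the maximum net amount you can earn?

Let net[k] be the best obtainable value from length k. For each k, try every first piece i and keep the best of price[i] + net[k−i] minus the 2 cut fee when i<k.
net[1] = 2
net[2] = max(2+2-2, 6+0) = 6
net[3] = max(2+6-2, 6+2-2, 12+0) = 12
net[4] = max(2+12-2, 6+6-2, 12+2-2, 16+0) = 16
net[5] = max(2+16-2, 6+12-2, 12+6-2, 16+2-2, 9+0) = 16
net[6] = max(2+16-2, 6+16-2, 12+12-2, 16+6-2, 9+2-2, 15+0) = 22
net[7] = max(2+22-2, 6+16-2, 12+16-2, …, 15+2-2, 20+0) = 26
net[8] = max(2+26-2, 6+22-2, 12+16-2, …, 20+2-2, 33+0) = 33
net[9] = max(2+33-2, 6+26-2, 12+22-2, …, 33+2-2, 30+0) = 33
net[10] = max(2+33-2, 6+33-2, 12+26-2, …, 30+2-2, 25+0) = 37
net[11] = max(2+37-2, 6+33-2, 12+33-2, …, 25+2-2, 29+0) = 43
One optimal plan: pieces 8 + 3 (1 cut) → ₹45 − ₹2 = ₹43.

43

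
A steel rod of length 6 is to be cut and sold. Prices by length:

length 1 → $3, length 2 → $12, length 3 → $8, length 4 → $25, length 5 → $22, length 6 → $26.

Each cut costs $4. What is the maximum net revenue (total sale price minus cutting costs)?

Consider every possible first cut. r[k] is the best of p[i]+r[k−i] over all sellable i≤k, charging 4 whenever i<k.
r[1] = 3
r[2] = 12
r[3] = 11  (first piece 1, then r[2]=12)
r[4] = 25
r[5] = 24  (first piece 1, then r[4]=25)
r[6] = 33  (first piece 2, then r[4]=25)
One optimal plan: pieces 4 + 2 (1 cut) → $37 − $4 = $33.

33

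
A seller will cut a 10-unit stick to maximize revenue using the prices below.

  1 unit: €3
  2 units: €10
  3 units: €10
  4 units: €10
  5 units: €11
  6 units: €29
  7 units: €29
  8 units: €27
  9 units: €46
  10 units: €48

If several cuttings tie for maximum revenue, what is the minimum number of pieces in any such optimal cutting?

Build r[k] bottom-up: r[k] = max over allowed piece i of (p[i] + r[k−i]).
r[1] = 3
r[2] = 10
r[3] = 13  (first piece 1, then r[2]=10)
r[4] = 20  (first piece 2, then r[2]=10)
r[5] = 23  (first piece 1, then r[4]=20)
r[6] = 30  (first piece 2, then r[4]=20)
r[7] = 33  (first piece 1, then r[6]=30)
r[8] = 40  (first piece 2, then r[6]=30)
r[9] = 46
r[10] = 50  (first piece 2, then r[8]=40)
Maximum revenue is €50.
Now minimize piece count subject to staying optimal: for each k, pieces[k] = 1 + min over i with p[i]+r[k−i]=r[k] of pieces[k−i].
pieces[7] = 4
pieces[8] = 4
pieces[9] = 1
pieces[10] = 5

5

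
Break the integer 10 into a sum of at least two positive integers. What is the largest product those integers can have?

36

Fill f[k] for k=2..10: at each k try every first piece i and multiply by the better of (k−i) uncut or f[k−i].
f[2] = 1*max(1,0) = 1*1 = 1
f[3] = max(1*2, 2*1) = 2
f[4] = max(1*3, 2*2, 3*1) = 4
f[5] = max(1*4, 2*3, 3*2, 4*1) = 6
f[6] = max(1*6, 2*4, 3*3, 4*2, 5*1) = 9
f[7] = max(1*9, 2*6, 3*4, 4*3, 5*2, 6*1) = 12
f[8] = max(1*12, 2*9, 3*6, …, 6*2, 7*1) = 18
f[9] = max(1*18, 2*12, 3*9, …, 7*2, 8*1) = 27
f[10] = max(1*27, 2*18, 3*12, …, 8*2, 9*1) = 36
One optimal split: 3 + 3 + 2 + 2; product 3*3*2*2 = 36.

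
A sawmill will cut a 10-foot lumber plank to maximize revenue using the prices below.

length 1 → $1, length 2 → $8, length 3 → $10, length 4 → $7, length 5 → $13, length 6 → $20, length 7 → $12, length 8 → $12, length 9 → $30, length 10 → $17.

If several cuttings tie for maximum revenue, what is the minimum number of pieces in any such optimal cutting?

Consider every possible first cut. r[k] is the best of p[i]+r[k−i] over all sellable i≤k.
r[1] = 1
r[2] = 8
r[3] = 10
r[4] = 16  (first piece 2, then r[2]=8)
r[5] = 18  (first piece 2, then r[3]=10)
r[6] = 24  (first piece 2, then r[4]=16)
r[7] = 26  (first piece 2, then r[5]=18)
r[8] = 32  (first piece 2, then r[6]=24)
r[9] = 34  (first piece 2, then r[7]=26)
r[10] = 40  (first piece 2, then r[8]=32)
Maximum revenue is $40.
Now minimize piece count subject to staying optimal: for each k, pieces[k] = 1 + min over i with p[i]+r[k−i]=r[k] of pieces[k−i].
pieces[7] = 3
pieces[8] = 4
pieces[9] = 4
pieces[10] = 5

5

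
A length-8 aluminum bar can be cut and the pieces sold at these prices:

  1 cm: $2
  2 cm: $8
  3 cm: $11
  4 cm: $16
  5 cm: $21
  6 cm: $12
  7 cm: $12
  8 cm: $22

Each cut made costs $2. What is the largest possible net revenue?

Consider every possible first cut. net[k] is the best of p[i]+net[k−i] over all sellable i≤k, charging 2 whenever i<k.
net[1] = 2
net[2] = max(2+2-2, 8+0) = 8
net[3] = max(2+8-2, 8+2-2, 11+0) = 11
net[4] = max(2+11-2, 8+8-2, 11+2-2, 16+0) = 16
net[5] = max(2+16-2, 8+11-2, 11+8-2, 16+2-2, 21+0) = 21
net[6] = max(2+21-2, 8+16-2, 11+11-2, 16+8-2, 21+2-2, 12+0) = 22
net[7] = max(2+22-2, 8+21-2, 11+16-2, …, 12+2-2, 12+0) = 27
net[8] = max(2+27-2, 8+22-2, 11+21-2, …, 12+2-2, 22+0) = 30
One optimal plan: pieces 5 + 3 (1 cut) → $32 − $2 = $30.

30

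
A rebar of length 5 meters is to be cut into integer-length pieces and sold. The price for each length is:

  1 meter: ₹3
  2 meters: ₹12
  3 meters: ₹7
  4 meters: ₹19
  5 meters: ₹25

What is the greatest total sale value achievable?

Consider every possible first cut. best[k] is the best of p[i]+best[k−i] over all sellable i≤k.
best[1] = 3
best[2] = max(3+3, 12+0) = 12
best[3] = max(3+12, 12+3, 7+0) = 15
best[4] = max(3+15, 12+12, 7+3, 19+0) = 24
best[5] = max(3+24, 12+15, 7+12, 19+3, 25+0) = 27
One optimal cutting: 2 + 2 + 1 → ₹12 + ₹12 + ₹3 = ₹27.

27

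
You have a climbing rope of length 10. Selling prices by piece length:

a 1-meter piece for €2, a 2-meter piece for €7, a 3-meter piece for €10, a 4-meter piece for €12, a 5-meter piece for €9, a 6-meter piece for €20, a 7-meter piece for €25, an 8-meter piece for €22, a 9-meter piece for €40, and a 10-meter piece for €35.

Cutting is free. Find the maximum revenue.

Build r[k] bottom-up: r[k] = max over allowed piece i of (p[i] + r[k−i]).
r[1] = 2
r[2] = 7
r[3] = 10
r[4] = 14  (first piece 2, then r[2]=7)
r[5] = 17  (first piece 2, then r[3]=10)
r[6] = 21  (first piece 2, then r[4]=14)
r[7] = 25
r[8] = 28  (first piece 2, then r[6]=21)
r[9] = 40
r[10] = 42  (first piece 1, then r[9]=40)
One optimal cutting: 9 + 1 → €40 + €2 = €42.

42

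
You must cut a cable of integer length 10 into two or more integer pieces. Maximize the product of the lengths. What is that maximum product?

36

Fill prod[k] for k=2..10: at each k try every first piece i and multiply by the better of (k−i) uncut or prod[k−i].
Small cases: prod[2]=1, prod[3]=2.
prod[4] = 2×max(2,1) = 2×2 = 4
prod[5] = 2×max(3,2) = 2×3 = 6
prod[6] = 3×max(3,2) = 3×3 = 9
prod[7] = 2×max(5,6) = 2×6 = 12
prod[8] = 2×max(6,9) = 2×9 = 18
prod[9] = 3×max(6,9) = 3×9 = 27
prod[10] = 2×max(8,18) = 2×18 = 36
One optimal split: 3 + 3 + 2 + 2; product 3×3×2×2 = 36.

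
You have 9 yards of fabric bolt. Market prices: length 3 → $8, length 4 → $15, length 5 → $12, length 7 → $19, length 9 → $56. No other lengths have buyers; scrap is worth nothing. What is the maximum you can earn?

56

Let r[k] be the best obtainable value from length k. For each k, try every first piece i and keep the best of price[i] + r[k−i].
r[1] = 0
r[2] = 0
r[3] = 8
r[4] = 15
r[5] = 15
r[6] = 16  (first piece 3, then r[3]=8)
r[7] = 23  (first piece 3, then r[4]=15)
r[8] = 30  (first piece 4, then r[4]=15)
r[9] = 56
One optimal cutting: 9 → $56.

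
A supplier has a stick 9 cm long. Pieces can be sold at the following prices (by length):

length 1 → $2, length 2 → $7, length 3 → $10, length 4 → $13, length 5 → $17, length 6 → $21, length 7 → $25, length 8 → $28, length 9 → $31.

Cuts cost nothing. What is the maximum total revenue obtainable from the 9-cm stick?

Let best[k] be the best obtainable value from length k. For each k, try every first piece i and keep the best of price[i] + best[k−i].
best[1] = 2
best[2] = max(2+2, 7+0) = 7
best[3] = max(2+7, 7+2, 10+0) = 10
best[4] = max(2+10, 7+7, 10+2, 13+0) = 14
best[5] = max(2+14, 7+10, 10+7, 13+2, 17+0) = 17
best[6] = max(2+17, 7+14, 10+10, 13+7, 17+2, 21+0) = 21
best[7] = max(2+21, 7+17, 10+14, …, 21+2, 25+0) = 25
best[8] = max(2+25, 7+21, 10+17, …, 25+2, 28+0) = 28
best[9] = max(2+28, 7+25, 10+21, …, 28+2, 31+0) = 32
One optimal cutting: 7 + 2 → $25 + $7 = $32.

32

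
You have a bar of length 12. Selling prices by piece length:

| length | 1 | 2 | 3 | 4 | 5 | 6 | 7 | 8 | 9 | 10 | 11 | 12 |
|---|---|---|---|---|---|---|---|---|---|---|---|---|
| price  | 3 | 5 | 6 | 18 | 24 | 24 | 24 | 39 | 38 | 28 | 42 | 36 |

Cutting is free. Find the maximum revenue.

Consider every possible first cut. R[k] is the best of p[i]+R[k−i] over all sellable i≤k.
R[1] = 3
R[2] = 6  (first piece 1, then R[1]=3)
R[3] = 9  (first piece 1, then R[2]=6)
R[4] = 18
R[5] = 24
R[6] = 27  (first piece 1, then R[5]=24)
R[7] = 30  (first piece 1, then R[6]=27)
R[8] = 39
R[9] = 42  (first piece 1, then R[8]=39)
R[10] = 48  (first piece 5, then R[5]=24)
R[11] = 51  (first piece 1, then R[10]=48)
R[12] = 57  (first piece 4, then R[8]=39)
One optimal cutting: 8 + 4 → $39 + $18 = $57.

57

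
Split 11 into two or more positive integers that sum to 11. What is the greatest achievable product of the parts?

54

Define prod[k] = max over 1≤i<k of i · max(k−i, prod[k−i]); the inner max lets the remainder stay uncut if that's better.
Small cases: prod[2]=1, prod[3]=2, prod[4]=4, prod[5]=6, prod[6]=9.
prod[7] = 2·max(5,6) = 2·6 = 12
prod[8] = 2·max(6,9) = 2·9 = 18
prod[9] = 3·max(6,9) = 3·9 = 27
prod[10] = 2·max(8,18) = 2·18 = 36
prod[11] = 2·max(9,27) = 2·27 = 54
One optimal split: 3 + 3 + 3 + 2; product 3·3·3·2 = 54.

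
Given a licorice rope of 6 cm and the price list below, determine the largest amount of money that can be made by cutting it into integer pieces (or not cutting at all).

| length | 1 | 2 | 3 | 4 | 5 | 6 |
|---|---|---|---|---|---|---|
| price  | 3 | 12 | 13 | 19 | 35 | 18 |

38

Consider every possible first cut. v[k] is the best of p[i]+v[k−i] over all sellable i≤k.
v[1] = 3
v[2] = 12
v[3] = 15  (first piece 1, then v[2]=12)
v[4] = 24  (first piece 2, then v[2]=12)
v[5] = 35
v[6] = 38  (first piece 1, then v[5]=35)
One optimal cutting: 5 + 1 → ¢35 + ¢3 = ¢38.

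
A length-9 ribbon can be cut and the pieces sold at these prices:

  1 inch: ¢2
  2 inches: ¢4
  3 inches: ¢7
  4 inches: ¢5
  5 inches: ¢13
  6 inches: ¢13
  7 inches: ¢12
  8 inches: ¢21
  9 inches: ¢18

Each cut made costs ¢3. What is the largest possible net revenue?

Consider every possible first cut. net[k] is the best of p[i]+net[k−i] over all sellable i≤k, charging 3 whenever i<k.
net[1] = 2
net[2] = 4
net[3] = 7
net[4] = 6  (first piece 1, then net[3]=7)
net[5] = 13
net[6] = 13
net[7] = 14  (first piece 2, then net[5]=13)
net[8] = 21
net[9] = 20  (first piece 1, then net[8]=21)
One optimal plan: pieces 8 + 1 (1 cut) → ¢23 − ¢3 = ¢20.

20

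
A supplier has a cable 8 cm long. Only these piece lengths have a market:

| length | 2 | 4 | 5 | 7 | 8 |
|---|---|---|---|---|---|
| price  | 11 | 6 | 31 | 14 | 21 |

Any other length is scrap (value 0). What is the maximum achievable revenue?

44

Build f[k] bottom-up: f[k] = max over allowed piece i of (p[i] + f[k−i]).
f[1] = 0
f[2] = 11
f[3] = 11
f[4] = 22  (first piece 2, then f[2]=11)
f[5] = 31
f[6] = 33  (first piece 2, then f[4]=22)
f[7] = 42  (first piece 2, then f[5]=31)
f[8] = 44  (first piece 2, then f[6]=33)
One optimal cutting: 2 + 2 + 2 + 2 → 44.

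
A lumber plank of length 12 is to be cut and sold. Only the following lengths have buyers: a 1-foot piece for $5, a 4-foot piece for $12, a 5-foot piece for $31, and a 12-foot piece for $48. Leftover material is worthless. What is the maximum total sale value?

Build r[k] bottom-up: r[k] = max over allowed piece i of (p[i] + r[k−i]).
r[1] = 5
r[2] = 10  (first piece 1, then r[1]=5)
r[3] = 15  (first piece 1, then r[2]=10)
r[4] = max(5+15, 12+0) = 20
r[5] = max(5+20, 12+5, 31+0) = 31
r[6] = max(5+31, 12+10, 31+5) = 36
r[7] = max(5+36, 12+15, 31+10) = 41
r[8] = max(5+41, 12+20, 31+15) = 46
r[9] = max(5+46, 12+31, 31+20) = 51
r[10] = max(5+51, 12+36, 31+31) = 62
r[11] = max(5+62, 12+41, 31+36) = 67
r[12] = max(5+67, 12+46, 31+41, 48+0) = 72
One optimal cutting: 5 + 5 + 1 + 1 → $72.

72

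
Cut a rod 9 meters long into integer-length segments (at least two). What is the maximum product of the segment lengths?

Let m[k] be the best product for length k (with at least one cut). For each first piece i, the rest contributes max(k−i, m[k−i]).
Small cases: m[2]=1, m[3]=2, m[4]=4.
m[5] = 2·max(3,2) = 2·3 = 6
m[6] = 3·max(3,2) = 3·3 = 9
m[7] = 2·max(5,6) = 2·6 = 12
m[8] = 2·max(6,9) = 2·9 = 18
m[9] = 3·max(6,9) = 3·9 = 27
One optimal split: 3 + 3 + 3; product 3·3·3 = 27.

27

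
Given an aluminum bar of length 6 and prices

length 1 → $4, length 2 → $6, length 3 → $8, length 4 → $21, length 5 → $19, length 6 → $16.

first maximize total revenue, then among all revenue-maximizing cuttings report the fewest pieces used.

Let r[k] be the best obtainable value from length k. For each k, try every first piece i and keep the best of price[i] + r[k−i].
r[1] = 4
r[2] = max(4+4, 6+0) = 8
r[3] = max(4+8, 6+4, 8+0) = 12
r[4] = max(4+12, 6+8, 8+4, 21+0) = 21
r[5] = max(4+21, 6+12, 8+8, 21+4, 19+0) = 25
r[6] = max(4+25, 6+21, 8+12, 21+8, 19+4, 16+0) = 29
Maximum revenue is $29.
Now minimize piece count subject to staying optimal: for each k, pieces[k] = 1 + min over i with p[i]+r[k−i]=r[k] of pieces[k−i].
pieces[3] = 3
pieces[4] = 1
pieces[5] = 2
pieces[6] = 3

3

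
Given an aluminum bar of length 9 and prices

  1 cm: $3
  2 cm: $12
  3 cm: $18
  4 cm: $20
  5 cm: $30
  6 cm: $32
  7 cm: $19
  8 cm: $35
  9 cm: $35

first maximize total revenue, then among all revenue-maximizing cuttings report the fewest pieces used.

3

Build r[k] bottom-up: r[k] = max over allowed piece i of (p[i] + r[k−i]).
r[1] = 3
r[2] = max(3+3, 12+0) = 12
r[3] = max(3+12, 12+3, 18+0) = 18
r[4] = max(3+18, 12+12, 18+3, 20+0) = 24
r[5] = max(3+24, 12+18, 18+12, 20+3, 30+0) = 30
r[6] = max(3+30, 12+24, 18+18, 20+12, 30+3, 32+0) = 36
r[7] = max(3+36, 12+30, 18+24, …, 32+3, 19+0) = 42
r[8] = max(3+42, 12+36, 18+30, …, 19+3, 35+0) = 48
r[9] = max(3+48, 12+42, 18+36, …, 35+3, 35+0) = 54
Maximum revenue is $54.
Now minimize piece count subject to staying optimal: for each k, pieces[k] = 1 + min over i with p[i]+r[k−i]=r[k] of pieces[k−i].
pieces[6] = 2
pieces[7] = 2
pieces[8] = 2
pieces[9] = 3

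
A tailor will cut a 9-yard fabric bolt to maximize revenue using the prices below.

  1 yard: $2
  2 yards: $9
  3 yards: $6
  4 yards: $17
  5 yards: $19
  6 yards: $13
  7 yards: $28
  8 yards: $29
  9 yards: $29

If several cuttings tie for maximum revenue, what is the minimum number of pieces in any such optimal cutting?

Let r[k] be the best obtainable value from length k. For each k, try every first piece i and keep the best of price[i] + r[k−i].
r[1] = 2
r[2] = 9
r[3] = 11  (first piece 1, then r[2]=9)
r[4] = 18  (first piece 2, then r[2]=9)
r[5] = 20  (first piece 1, then r[4]=18)
r[6] = 27  (first piece 2, then r[4]=18)
r[7] = 29  (first piece 1, then r[6]=27)
r[8] = 36  (first piece 2, then r[6]=27)
r[9] = 38  (first piece 1, then r[8]=36)
Maximum revenue is $38.
Now minimize piece count subject to staying optimal: for each k, pieces[k] = 1 + min over i with p[i]+r[k−i]=r[k] of pieces[k−i].
pieces[6] = 3
pieces[7] = 4
pieces[8] = 4
pieces[9] = 5

5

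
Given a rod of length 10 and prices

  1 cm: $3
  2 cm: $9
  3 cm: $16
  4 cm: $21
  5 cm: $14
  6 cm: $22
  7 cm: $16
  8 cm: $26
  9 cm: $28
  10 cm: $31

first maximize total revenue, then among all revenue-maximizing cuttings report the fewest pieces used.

3

Let r[k] be the best obtainable value from length k. For each k, try every first piece i and keep the best of price[i] + r[k−i].
r[1] = 3
r[2] = 9
r[3] = 16
r[4] = 21
r[5] = 25  (first piece 2, then r[3]=16)
r[6] = 32  (first piece 3, then r[3]=16)
r[7] = 37  (first piece 3, then r[4]=21)
r[8] = 42  (first piece 4, then r[4]=21)
r[9] = 48  (first piece 3, then r[6]=32)
r[10] = 53  (first piece 3, then r[7]=37)
Maximum revenue is $53.
Now minimize piece count subject to staying optimal: for each k, pieces[k] = 1 + min over i with p[i]+r[k−i]=r[k] of pieces[k−i].
pieces[7] = 2
pieces[8] = 2
pieces[9] = 3
pieces[10] = 3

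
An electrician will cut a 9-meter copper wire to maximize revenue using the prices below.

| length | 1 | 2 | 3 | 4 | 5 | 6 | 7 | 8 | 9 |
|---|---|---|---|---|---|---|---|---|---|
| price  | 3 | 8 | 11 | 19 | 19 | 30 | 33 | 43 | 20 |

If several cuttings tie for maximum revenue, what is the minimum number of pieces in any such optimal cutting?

Let r[k] be the best obtainable value from length k. For each k, try every first piece i and keep the best of price[i] + r[k−i].
r[1] = 3
r[2] = max(3+3, 8+0) = 8
r[3] = max(3+8, 8+3, 11+0) = 11
r[4] = max(3+11, 8+8, 11+3, 19+0) = 19
r[5] = max(3+19, 8+11, 11+8, 19+3, 19+0) = 22
r[6] = max(3+22, 8+19, 11+11, 19+8, 19+3, 30+0) = 30
r[7] = max(3+30, 8+22, 11+19, …, 30+3, 33+0) = 33
r[8] = max(3+33, 8+30, 11+22, …, 33+3, 43+0) = 43
r[9] = max(3+43, 8+33, 11+30, …, 43+3, 20+0) = 46
Maximum revenue is €46.
Now minimize piece count subject to staying optimal: for each k, pieces[k] = 1 + min over i with p[i]+r[k−i]=r[k] of pieces[k−i].
pieces[6] = 1
pieces[7] = 1
pieces[8] = 1
pieces[9] = 2

2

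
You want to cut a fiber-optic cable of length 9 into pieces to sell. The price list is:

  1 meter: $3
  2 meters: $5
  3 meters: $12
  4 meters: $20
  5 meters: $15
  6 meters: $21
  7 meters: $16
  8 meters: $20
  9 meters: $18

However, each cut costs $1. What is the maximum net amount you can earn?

41

Let r[k] be the best obtainable value from length k. For each k, try every first piece i and keep the best of price[i] + r[k−i] minus the 1 cut fee when i<k.
r[1] = 3
r[2] = max(3+3-1, 5+0) = 5
r[3] = max(3+5-1, 5+3-1, 12+0) = 12
r[4] = max(3+12-1, 5+5-1, 12+3-1, 20+0) = 20
r[5] = max(3+20-1, 5+12-1, 12+5-1, 20+3-1, 15+0) = 22
r[6] = max(3+22-1, 5+20-1, 12+12-1, 20+5-1, 15+3-1, 21+0) = 24
r[7] = max(3+24-1, 5+22-1, 12+20-1, …, 21+3-1, 16+0) = 31
r[8] = max(3+31-1, 5+24-1, 12+22-1, …, 16+3-1, 20+0) = 39
r[9] = max(3+39-1, 5+31-1, 12+24-1, …, 20+3-1, 18+0) = 41
One optimal plan: pieces 4 + 4 + 1 (2 cuts) → $43 − $2 = $41.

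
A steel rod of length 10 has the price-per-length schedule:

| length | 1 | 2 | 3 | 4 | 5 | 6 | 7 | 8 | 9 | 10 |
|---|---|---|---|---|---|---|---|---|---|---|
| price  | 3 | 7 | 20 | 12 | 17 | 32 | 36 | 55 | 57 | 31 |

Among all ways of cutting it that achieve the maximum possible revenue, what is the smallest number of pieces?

Build r[k] bottom-up: r[k] = max over allowed piece i of (p[i] + r[k−i]).
r[1] = 3
r[2] = 7
r[3] = 20
r[4] = 23  (first piece 1, then r[3]=20)
r[5] = 27  (first piece 2, then r[3]=20)
r[6] = 40  (first piece 3, then r[3]=20)
r[7] = 43  (first piece 1, then r[6]=40)
r[8] = 55
r[9] = 60  (first piece 3, then r[6]=40)
r[10] = 63  (first piece 1, then r[9]=60)
Maximum revenue is $63.
Now minimize piece count subject to staying optimal: for each k, pieces[k] = 1 + min over i with p[i]+r[k−i]=r[k] of pieces[k−i].
pieces[7] = 3
pieces[8] = 1
pieces[9] = 3
pieces[10] = 4

4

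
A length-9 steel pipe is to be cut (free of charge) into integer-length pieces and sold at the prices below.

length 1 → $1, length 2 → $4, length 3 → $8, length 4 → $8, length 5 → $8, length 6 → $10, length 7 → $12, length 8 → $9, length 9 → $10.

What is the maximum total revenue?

24

Let r[k] be the best obtainable value from length k. For each k, try every first piece i and keep the best of price[i] + r[k−i].
r[1] = 1
r[2] = max(1+1, 4+0) = 4
r[3] = max(1+4, 4+1, 8+0) = 8
r[4] = max(1+8, 4+4, 8+1, 8+0) = 9
r[5] = max(1+9, 4+8, 8+4, 8+1, 8+0) = 12
r[6] = max(1+12, 4+9, 8+8, 8+4, 8+1, 10+0) = 16
r[7] = max(1+16, 4+12, 8+9, …, 10+1, 12+0) = 17
r[8] = max(1+17, 4+16, 8+12, …, 12+1, 9+0) = 20
r[9] = max(1+20, 4+17, 8+16, …, 9+1, 10+0) = 24
One optimal cutting: 3 + 3 + 3 → $8 + $8 + $8 = $24.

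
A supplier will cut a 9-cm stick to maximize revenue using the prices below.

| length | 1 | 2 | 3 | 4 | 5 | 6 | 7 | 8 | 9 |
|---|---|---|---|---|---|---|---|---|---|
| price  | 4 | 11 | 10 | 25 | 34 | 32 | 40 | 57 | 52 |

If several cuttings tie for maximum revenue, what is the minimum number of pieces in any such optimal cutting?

2

Build r[k] bottom-up: r[k] = max over allowed piece i of (p[i] + r[k−i]).
r[1] = 4
r[2] = 11
r[3] = 15  (first piece 1, then r[2]=11)
r[4] = 25
r[5] = 34
r[6] = 38  (first piece 1, then r[5]=34)
r[7] = 45  (first piece 2, then r[5]=34)
r[8] = 57
r[9] = 61  (first piece 1, then r[8]=57)
Maximum revenue is $61.
Now minimize piece count subject to staying optimal: for each k, pieces[k] = 1 + min over i with p[i]+r[k−i]=r[k] of pieces[k−i].
pieces[6] = 2
pieces[7] = 2
pieces[8] = 1
pieces[9] = 2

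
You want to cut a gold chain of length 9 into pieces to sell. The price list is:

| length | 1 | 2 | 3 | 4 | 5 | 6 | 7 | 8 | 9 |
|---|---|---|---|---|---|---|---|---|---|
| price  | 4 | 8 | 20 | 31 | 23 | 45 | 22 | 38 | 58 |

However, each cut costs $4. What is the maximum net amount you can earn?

Let r[k] be the best obtainable value from length k. For each k, try every first piece i and keep the best of price[i] + r[k−i] minus the 4 cut fee when i<k.
r[1] = 4
r[2] = max(4+4-4, 8+0) = 8
r[3] = max(4+8-4, 8+4-4, 20+0) = 20
r[4] = max(4+20-4, 8+8-4, 20+4-4, 31+0) = 31
r[5] = max(4+31-4, 8+20-4, 20+8-4, 31+4-4, 23+0) = 31
r[6] = max(4+31-4, 8+31-4, 20+20-4, 31+8-4, 23+4-4, 45+0) = 45
r[7] = max(4+45-4, 8+31-4, 20+31-4, …, 45+4-4, 22+0) = 47
r[8] = max(4+47-4, 8+45-4, 20+31-4, …, 22+4-4, 38+0) = 58
r[9] = max(4+58-4, 8+47-4, 20+45-4, …, 38+4-4, 58+0) = 61
One optimal plan: pieces 6 + 3 (1 cut) → $65 − $4 = $61.

61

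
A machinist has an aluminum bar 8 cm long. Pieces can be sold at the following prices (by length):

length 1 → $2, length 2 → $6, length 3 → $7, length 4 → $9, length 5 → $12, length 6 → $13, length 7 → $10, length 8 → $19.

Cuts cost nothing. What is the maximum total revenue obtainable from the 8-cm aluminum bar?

24

Let v[k] be the best obtainable value from length k. For each k, try every first piece i and keep the best of price[i] + v[k−i].
v[1] = 2
v[2] = max(2+2, 6+0) = 6
v[3] = max(2+6, 6+2, 7+0) = 8
v[4] = max(2+8, 6+6, 7+2, 9+0) = 12
v[5] = max(2+12, 6+8, 7+6, 9+2, 12+0) = 14
v[6] = max(2+14, 6+12, 7+8, 9+6, 12+2, 13+0) = 18
v[7] = max(2+18, 6+14, 7+12, …, 13+2, 10+0) = 20
v[8] = max(2+20, 6+18, 7+14, …, 10+2, 19+0) = 24
One optimal cutting: 2 + 2 + 2 + 2 → $6 + $6 + $6 + $6 = $24.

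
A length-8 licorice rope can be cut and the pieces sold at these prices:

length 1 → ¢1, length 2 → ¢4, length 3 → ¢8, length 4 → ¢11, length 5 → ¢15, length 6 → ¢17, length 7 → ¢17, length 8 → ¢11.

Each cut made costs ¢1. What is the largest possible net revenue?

Build r[k] bottom-up: r[k] = max over allowed piece i of (p[i] + r[k−i]) − 1 per cut.
r[1] = 1
r[2] = max(1+1-1, 4+0) = 4
r[3] = max(1+4-1, 4+1-1, 8+0) = 8
r[4] = max(1+8-1, 4+4-1, 8+1-1, 11+0) = 11
r[5] = max(1+11-1, 4+8-1, 8+4-1, 11+1-1, 15+0) = 15
r[6] = max(1+15-1, 4+11-1, 8+8-1, 11+4-1, 15+1-1, 17+0) = 17
r[7] = max(1+17-1, 4+15-1, 8+11-1, …, 17+1-1, 17+0) = 18
r[8] = max(1+18-1, 4+17-1, 8+15-1, …, 17+1-1, 11+0) = 22
One optimal plan: pieces 5 + 3 (1 cut) → ¢23 − ¢1 = ¢22.

22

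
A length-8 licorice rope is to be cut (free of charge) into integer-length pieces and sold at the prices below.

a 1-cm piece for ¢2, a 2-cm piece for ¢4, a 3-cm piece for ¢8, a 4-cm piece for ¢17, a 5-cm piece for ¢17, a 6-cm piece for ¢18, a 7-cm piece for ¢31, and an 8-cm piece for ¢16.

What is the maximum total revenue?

34

Build R[k] bottom-up: R[k] = max over allowed piece i of (p[i] + R[k−i]).
R[1] = 2
R[2] = 4  (first piece 1, then R[1]=2)
R[3] = 8
R[4] = 17
R[5] = 19  (first piece 1, then R[4]=17)
R[6] = 21  (first piece 1, then R[5]=19)
R[7] = 31
R[8] = 34  (first piece 4, then R[4]=17)
One optimal cutting: 4 + 4 → ¢17 + ¢17 = ¢34.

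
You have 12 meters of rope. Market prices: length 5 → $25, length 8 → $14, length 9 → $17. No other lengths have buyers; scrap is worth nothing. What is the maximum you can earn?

Consider every possible first cut. f[k] is the best of p[i]+f[k−i] over all sellable i≤k.
f[1] = 0
f[2] = 0
f[3] = 0
f[4] = 0
f[5] = 25
f[6] = 25
f[7] = 25
f[8] = max(25+0, 14+0) = 25
f[9] = max(25+0, 14+0, 17+0) = 25
f[10] = max(25+25, 14+0, 17+0) = 50
f[11] = max(25+25, 14+0, 17+0) = 50
f[12] = max(25+25, 14+0, 17+0) = 50
One optimal cutting: pieces 5 + 5 with 2 meters of scrap → $50.

50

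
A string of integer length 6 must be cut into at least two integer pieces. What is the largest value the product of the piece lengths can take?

9

Fill g[k] for k=2..6: at each k try every first piece i and multiply by the better of (k−i) uncut or g[k−i].
g[2] = 1×max(1,0) = 1×1 = 1
g[3] = 1×max(2,1) = 1×2 = 2
g[4] = 2×max(2,1) = 2×2 = 4
g[5] = 2×max(3,2) = 2×3 = 6
g[6] = 3×max(3,2) = 3×3 = 9
One optimal split: 3 + 3; product 3×3 = 9.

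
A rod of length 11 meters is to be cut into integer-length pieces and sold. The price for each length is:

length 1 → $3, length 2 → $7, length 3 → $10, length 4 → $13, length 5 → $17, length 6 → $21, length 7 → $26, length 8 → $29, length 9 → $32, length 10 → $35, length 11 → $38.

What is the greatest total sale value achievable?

40

Let best[k] be the best obtainable value from length k. For each k, try every first piece i and keep the best of price[i] + best[k−i].
best[1] = 3
best[2] = max(3+3, 7+0) = 7
best[3] = max(3+7, 7+3, 10+0) = 10
best[4] = max(3+10, 7+7, 10+3, 13+0) = 14
best[5] = max(3+14, 7+10, 10+7, 13+3, 17+0) = 17
best[6] = max(3+17, 7+14, 10+10, 13+7, 17+3, 21+0) = 21
best[7] = max(3+21, 7+17, 10+14, …, 21+3, 26+0) = 26
best[8] = max(3+26, 7+21, 10+17, …, 26+3, 29+0) = 29
best[9] = max(3+29, 7+26, 10+21, …, 29+3, 32+0) = 33
best[10] = max(3+33, 7+29, 10+26, …, 32+3, 35+0) = 36
best[11] = max(3+36, 7+33, 10+29, …, 35+3, 38+0) = 40
One optimal cutting: 7 + 2 + 2 → $26 + $7 + $7 = $40.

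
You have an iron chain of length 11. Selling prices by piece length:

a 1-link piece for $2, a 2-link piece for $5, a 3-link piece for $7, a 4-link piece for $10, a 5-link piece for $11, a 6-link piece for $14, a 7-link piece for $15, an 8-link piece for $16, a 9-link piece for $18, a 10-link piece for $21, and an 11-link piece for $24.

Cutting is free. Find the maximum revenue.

Build v[k] bottom-up: v[k] = max over allowed piece i of (p[i] + v[k−i]).
v[1] = 2
v[2] = 5
v[3] = 7  (first piece 1, then v[2]=5)
v[4] = 10  (first piece 2, then v[2]=5)
v[5] = 12  (first piece 1, then v[4]=10)
v[6] = 15  (first piece 2, then v[4]=10)
v[7] = 17  (first piece 1, then v[6]=15)
v[8] = 20  (first piece 2, then v[6]=15)
v[9] = 22  (first piece 1, then v[8]=20)
v[10] = 25  (first piece 2, then v[8]=20)
v[11] = 27  (first piece 1, then v[10]=25)
One optimal cutting: 2 + 2 + 2 + 2 + 2 + 1 → $5 + $5 + $5 + $5 + $5 + $2 = $27.

27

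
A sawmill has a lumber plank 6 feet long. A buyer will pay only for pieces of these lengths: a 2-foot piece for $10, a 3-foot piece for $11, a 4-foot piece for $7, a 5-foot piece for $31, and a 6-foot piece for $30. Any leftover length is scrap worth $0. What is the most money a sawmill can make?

31

Let best[k] be the best obtainable value from length k. For each k, try every first piece i and keep the best of price[i] + best[k−i].
best[1] = 0
best[2] = 10
best[3] = 11
best[4] = 20  (first piece 2, then best[2]=10)
best[5] = 31
best[6] = 31
One optimal cutting: pieces 5 with 1 foot of scrap → $31.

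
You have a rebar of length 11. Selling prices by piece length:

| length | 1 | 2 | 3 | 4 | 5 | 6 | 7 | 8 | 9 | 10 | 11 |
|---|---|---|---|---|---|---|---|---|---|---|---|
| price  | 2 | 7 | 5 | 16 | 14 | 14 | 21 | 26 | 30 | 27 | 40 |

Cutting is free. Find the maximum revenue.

Let best[k] be the best obtainable value from length k. For each k, try every first piece i and keep the best of price[i] + best[k−i].
best[1] = 2
best[2] = 7
best[3] = 9  (first piece 1, then best[2]=7)
best[4] = 16
best[5] = 18  (first piece 1, then best[4]=16)
best[6] = 23  (first piece 2, then best[4]=16)
best[7] = 25  (first piece 1, then best[6]=23)
best[8] = 32  (first piece 4, then best[4]=16)
best[9] = 34  (first piece 1, then best[8]=32)
best[10] = 39  (first piece 2, then best[8]=32)
best[11] = 41  (first piece 1, then best[10]=39)
One optimal cutting: 4 + 4 + 2 + 1 → ₹16 + ₹16 + ₹7 + ₹2 = ₹41.

41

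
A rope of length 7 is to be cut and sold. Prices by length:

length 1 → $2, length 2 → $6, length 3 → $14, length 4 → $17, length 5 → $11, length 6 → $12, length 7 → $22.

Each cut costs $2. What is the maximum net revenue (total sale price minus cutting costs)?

29

Let net[k] be the best obtainable value from length k. For each k, try every first piece i and keep the best of price[i] + net[k−i] minus the 2 cut fee when i<k.
net[1] = 2
net[2] = 6
net[3] = 14
net[4] = 17
net[5] = 18  (first piece 2, then net[3]=14)
net[6] = 26  (first piece 3, then net[3]=14)
net[7] = 29  (first piece 3, then net[4]=17)
One optimal plan: pieces 4 + 3 (1 cut) → $31 − $2 = $29.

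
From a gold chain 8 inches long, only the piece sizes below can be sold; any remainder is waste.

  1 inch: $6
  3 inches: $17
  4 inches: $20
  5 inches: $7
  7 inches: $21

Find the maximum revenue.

Build r[k] bottom-up: r[k] = max over allowed piece i of (p[i] + r[k−i]).
r[1] = 6
r[2] = 12  (first piece 1, then r[1]=6)
r[3] = 18  (first piece 1, then r[2]=12)
r[4] = 24  (first piece 1, then r[3]=18)
r[5] = 30  (first piece 1, then r[4]=24)
r[6] = 36  (first piece 1, then r[5]=30)
r[7] = 42  (first piece 1, then r[6]=36)
r[8] = 48  (first piece 1, then r[7]=42)
One optimal cutting: 1 + 1 + 1 + 1 + 1 + 1 + 1 + 1 → $48.

48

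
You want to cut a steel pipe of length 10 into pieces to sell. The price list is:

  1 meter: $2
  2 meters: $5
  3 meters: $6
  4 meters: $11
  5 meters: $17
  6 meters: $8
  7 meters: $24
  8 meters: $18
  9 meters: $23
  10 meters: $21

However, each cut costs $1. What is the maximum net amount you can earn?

Build r[k] bottom-up: r[k] = max over allowed piece i of (p[i] + r[k−i]) − 1 per cut.
r[1] = 2
r[2] = 5
r[3] = 6  (first piece 1, then r[2]=5)
r[4] = 11
r[5] = 17
r[6] = 18  (first piece 1, then r[5]=17)
r[7] = 24
r[8] = 25  (first piece 1, then r[7]=24)
r[9] = 28  (first piece 2, then r[7]=24)
r[10] = 33  (first piece 5, then r[5]=17)
One optimal plan: pieces 5 + 5 (1 cut) → $34 − $1 = $33.

33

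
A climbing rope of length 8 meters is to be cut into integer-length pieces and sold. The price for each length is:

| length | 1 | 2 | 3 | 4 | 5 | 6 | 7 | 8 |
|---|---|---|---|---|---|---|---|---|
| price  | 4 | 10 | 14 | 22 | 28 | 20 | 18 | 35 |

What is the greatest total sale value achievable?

Let v[k] be the best obtainable value from length k. For each k, try every first piece i and keep the best of price[i] + v[k−i].
v[1] = 4
v[2] = max(4+4, 10+0) = 10
v[3] = max(4+10, 10+4, 14+0) = 14
v[4] = max(4+14, 10+10, 14+4, 22+0) = 22
v[5] = max(4+22, 10+14, 14+10, 22+4, 28+0) = 28
v[6] = max(4+28, 10+22, 14+14, 22+10, 28+4, 20+0) = 32
v[7] = max(4+32, 10+28, 14+22, …, 20+4, 18+0) = 38
v[8] = max(4+38, 10+32, 14+28, …, 18+4, 35+0) = 44
One optimal cutting: 4 + 4 → €22 + €22 = €44.

44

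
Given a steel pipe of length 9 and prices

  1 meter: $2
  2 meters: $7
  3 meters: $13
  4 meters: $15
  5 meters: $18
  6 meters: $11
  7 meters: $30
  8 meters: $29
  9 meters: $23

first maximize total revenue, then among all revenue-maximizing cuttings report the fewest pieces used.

Consider every possible first cut. r[k] is the best of p[i]+r[k−i] over all sellable i≤k.
r[1] = 2
r[2] = 7
r[3] = 13
r[4] = 15  (first piece 1, then r[3]=13)
r[5] = 20  (first piece 2, then r[3]=13)
r[6] = 26  (first piece 3, then r[3]=13)
r[7] = 30
r[8] = 33  (first piece 2, then r[6]=26)
r[9] = 39  (first piece 3, then r[6]=26)
Maximum revenue is $39.
Now minimize piece count subject to staying optimal: for each k, pieces[k] = 1 + min over i with p[i]+r[k−i]=r[k] of pieces[k−i].
pieces[6] = 2
pieces[7] = 1
pieces[8] = 3
pieces[9] = 3

3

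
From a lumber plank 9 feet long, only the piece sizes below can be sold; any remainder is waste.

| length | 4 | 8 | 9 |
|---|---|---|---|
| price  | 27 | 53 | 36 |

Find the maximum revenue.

Consider every possible first cut. r[k] is the best of p[i]+r[k−i] over all sellable i≤k.
r[1] = 0
r[2] = 0
r[3] = 0
r[4] = 27
r[5] = 27
r[6] = 27
r[7] = 27
r[8] = max(27+27, 53+0) = 54
r[9] = max(27+27, 53+0, 36+0) = 54
One optimal cutting: pieces 4 + 4 with 1 foot of scrap → $54.

54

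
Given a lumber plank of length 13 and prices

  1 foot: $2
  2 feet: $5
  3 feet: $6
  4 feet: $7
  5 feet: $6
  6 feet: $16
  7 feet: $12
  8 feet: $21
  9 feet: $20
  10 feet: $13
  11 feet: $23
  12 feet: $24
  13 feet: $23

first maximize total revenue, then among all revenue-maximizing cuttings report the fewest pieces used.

3

Consider every possible first cut. r[k] is the best of p[i]+r[k−i] over all sellable i≤k.
r[1] = 2
r[2] = 5
r[3] = 7  (first piece 1, then r[2]=5)
r[4] = 10  (first piece 2, then r[2]=5)
r[5] = 12  (first piece 1, then r[4]=10)
r[6] = 16
r[7] = 18  (first piece 1, then r[6]=16)
r[8] = 21  (first piece 2, then r[6]=16)
r[9] = 23  (first piece 1, then r[8]=21)
r[10] = 26  (first piece 2, then r[8]=21)
r[11] = 28  (first piece 1, then r[10]=26)
r[12] = 32  (first piece 6, then r[6]=16)
r[13] = 34  (first piece 1, then r[12]=32)
Maximum revenue is $34.
Now minimize piece count subject to staying optimal: for each k, pieces[k] = 1 + min over i with p[i]+r[k−i]=r[k] of pieces[k−i].
pieces[10] = 2
pieces[11] = 3
pieces[12] = 2
pieces[13] = 3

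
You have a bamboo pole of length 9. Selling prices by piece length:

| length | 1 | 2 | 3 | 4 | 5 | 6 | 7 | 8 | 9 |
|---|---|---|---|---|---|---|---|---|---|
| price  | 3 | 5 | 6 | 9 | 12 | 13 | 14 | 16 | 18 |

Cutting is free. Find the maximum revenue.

Let R[k] be the best obtainable value from length k. For each k, try every first piece i and keep the best of price[i] + R[k−i].
R[1] = 3
R[2] = max(3+3, 5+0) = 6
R[3] = max(3+6, 5+3, 6+0) = 9
R[4] = max(3+9, 5+6, 6+3, 9+0) = 12
R[5] = max(3+12, 5+9, 6+6, 9+3, 12+0) = 15
R[6] = max(3+15, 5+12, 6+9, 9+6, 12+3, 13+0) = 18
R[7] = max(3+18, 5+15, 6+12, …, 13+3, 14+0) = 21
R[8] = max(3+21, 5+18, 6+15, …, 14+3, 16+0) = 24
R[9] = max(3+24, 5+21, 6+18, …, 16+3, 18+0) = 27
One optimal cutting: 1 + 1 + 1 + 1 + 1 + 1 + 1 + 1 + 1 → $3 + $3 + $3 + $3 + $3 + $3 + $3 + $3 + $3 = $27.

27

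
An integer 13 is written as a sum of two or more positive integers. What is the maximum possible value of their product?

108

Fill f[k] for k=2..13: at each k try every first piece i and multiply by the better of (k−i) uncut or f[k−i].
Small cases: f[2]=1, f[3]=2, f[4]=4, f[5]=6, f[6]=9, f[7]=12, f[8]=18.
f[9] = 3×max(6,9) = 3×9 = 27
f[10] = 2×max(8,18) = 2×18 = 36
f[11] = 2×max(9,27) = 2×27 = 54
f[12] = 3×max(9,27) = 3×27 = 81
f[13] = 2×max(11,54) = 2×54 = 108
One optimal split: 3 + 3 + 3 + 2 + 2; product 3×3×3×2×2 = 108.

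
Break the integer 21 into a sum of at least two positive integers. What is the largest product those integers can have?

2187

Fill f[k] for k=2..21: at each k try every first piece i and multiply by the better of (k−i) uncut or f[k−i].
Small cases: f[2]=1, f[3]=2, f[4]=4, f[5]=6, f[6]=9, f[7]=12, f[8]=18, f[9]=27, f[10]=36, f[11]=54, f[12]=81, f[13]=108, f[14]=162, f[15]=243, f[16]=324.
f[17] = 2*max(15,243) = 2*243 = 486
f[18] = 3*max(15,243) = 3*243 = 729
f[19] = 2*max(17,486) = 2*486 = 972
f[20] = 2*max(18,729) = 2*729 = 1458
f[21] = 3*max(18,729) = 3*729 = 2187
One optimal split: 3 + 3 + 3 + 3 + 3 + 3 + 3; product 3*3*3*3*3*3*3 = 2187.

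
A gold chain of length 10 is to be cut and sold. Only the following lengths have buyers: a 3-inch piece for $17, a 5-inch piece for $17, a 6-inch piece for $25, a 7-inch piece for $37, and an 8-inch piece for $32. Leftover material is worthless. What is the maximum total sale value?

54

Let r[k] be the best obtainable value from length k. For each k, try every first piece i and keep the best of price[i] + r[k−i].
r[1] = 0
r[2] = 0
r[3] = 17
r[4] = 17
r[5] = max(17+0, 17+0) = 17
r[6] = max(17+17, 17+0, 25+0) = 34
r[7] = max(17+17, 17+0, 25+0, 37+0) = 37
r[8] = max(17+17, 17+17, 25+0, 37+0, 32+0) = 37
r[9] = max(17+34, 17+17, 25+17, 37+0, 32+0) = 51
r[10] = max(17+37, 17+17, 25+17, 37+17, 32+0) = 54
One optimal cutting: 7 + 3 → $54.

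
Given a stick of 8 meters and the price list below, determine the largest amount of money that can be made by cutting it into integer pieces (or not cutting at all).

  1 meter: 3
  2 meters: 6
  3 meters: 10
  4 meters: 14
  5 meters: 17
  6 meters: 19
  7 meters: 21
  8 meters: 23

28

Build best[k] bottom-up: best[k] = max over allowed piece i of (p[i] + best[k−i]).
best[1] = 3
best[2] = max(3+3, 6+0) = 6
best[3] = max(3+6, 6+3, 10+0) = 10
best[4] = max(3+10, 6+6, 10+3, 14+0) = 14
best[5] = max(3+14, 6+10, 10+6, 14+3, 17+0) = 17
best[6] = max(3+17, 6+14, 10+10, 14+6, 17+3, 19+0) = 20
best[7] = max(3+20, 6+17, 10+14, …, 19+3, 21+0) = 24
best[8] = max(3+24, 6+20, 10+17, …, 21+3, 23+0) = 28
One optimal cutting: 4 + 4 → 14 + 14 = 28.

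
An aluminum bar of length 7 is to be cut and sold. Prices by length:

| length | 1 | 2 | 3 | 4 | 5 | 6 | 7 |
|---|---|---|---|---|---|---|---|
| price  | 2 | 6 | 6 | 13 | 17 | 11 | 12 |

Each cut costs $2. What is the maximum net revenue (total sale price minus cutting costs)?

Let v[k] be the best obtainable value from length k. For each k, try every first piece i and keep the best of price[i] + v[k−i] minus the 2 cut fee when i<k.
v[1] = 2
v[2] = 6
v[3] = 6  (first piece 1, then v[2]=6)
v[4] = 13
v[5] = 17
v[6] = 17  (first piece 1, then v[5]=17)
v[7] = 21  (first piece 2, then v[5]=17)
One optimal plan: pieces 5 + 2 (1 cut) → $23 − $2 = $21.

21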